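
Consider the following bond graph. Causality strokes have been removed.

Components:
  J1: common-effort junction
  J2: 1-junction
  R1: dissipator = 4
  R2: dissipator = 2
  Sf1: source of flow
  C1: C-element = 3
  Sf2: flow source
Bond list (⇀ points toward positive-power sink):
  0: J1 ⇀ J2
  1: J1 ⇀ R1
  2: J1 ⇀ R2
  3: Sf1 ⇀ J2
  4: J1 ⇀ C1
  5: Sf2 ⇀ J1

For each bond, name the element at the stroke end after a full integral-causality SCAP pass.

bond 3 |Sf1  (Sf1 (Sf) sets flow on bond)
bond 5 |Sf2  (Sf2 fixes flow; stroke at Sf2)
bond 0 |J2  (1-jn J2 has f-setter on 3)
bond 4 |J1  (C1 integral (e out))
bond 1 |R1  (common-e at J1 fixed by 4)
bond 2 |R2  (J1 effort already set via bond 4)

β0 →J2
β1 →R1
β2 →R2
β3 →Sf1
β4 →J1
β5 →Sf2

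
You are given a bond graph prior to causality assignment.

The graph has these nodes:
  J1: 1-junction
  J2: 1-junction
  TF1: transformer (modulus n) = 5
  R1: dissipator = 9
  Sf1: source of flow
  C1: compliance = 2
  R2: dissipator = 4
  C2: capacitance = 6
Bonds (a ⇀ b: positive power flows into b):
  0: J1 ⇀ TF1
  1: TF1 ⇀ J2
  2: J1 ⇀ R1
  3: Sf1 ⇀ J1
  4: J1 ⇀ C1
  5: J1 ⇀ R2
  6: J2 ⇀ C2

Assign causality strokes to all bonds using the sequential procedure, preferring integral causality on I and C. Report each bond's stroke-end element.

β3 →Sf1  (Sf1 (Sf) sets flow on bond)
β0 →J1  (J1 flow already set via bond 3)
β2 →J1  (1-jn J1 has f-setter on 3)
β4 →J1  (J1: bond 3 brought flow, rest push out)
β5 →J1  (1-jn J1 has f-setter on 3)
β1 →TF1  (TF1 one-in-one-out from 0)
β6 →J2  (J2: bond 1 brought flow, rest push out)

β0 stroke at J1
β1 stroke at TF1
β2 stroke at J1
β3 stroke at Sf1
β4 stroke at J1
β5 stroke at J1
β6 stroke at J2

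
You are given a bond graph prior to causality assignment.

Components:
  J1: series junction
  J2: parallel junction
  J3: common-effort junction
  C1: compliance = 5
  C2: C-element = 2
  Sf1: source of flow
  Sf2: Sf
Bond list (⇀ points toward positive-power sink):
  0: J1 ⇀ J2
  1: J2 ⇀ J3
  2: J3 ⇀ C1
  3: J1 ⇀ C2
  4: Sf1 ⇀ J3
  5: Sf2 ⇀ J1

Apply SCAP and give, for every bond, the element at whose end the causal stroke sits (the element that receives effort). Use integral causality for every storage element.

bond 4 →Sf1  (Sf1: flow source, stroke at near end)
bond 5 →Sf2  (source Sf2 imposes f)
bond 0 →J1  (common-f at J1 fixed by 5)
bond 3 →J1  (J1 flow already set via bond 5)
bond 1 →J2  (closing 0-jn rule on J2)
bond 2 →J3  (closing 0-jn rule on J3)

b0 stroke→J1
b1 stroke→J2
b2 stroke→J3
b3 stroke→J1
b4 stroke→Sf1
b5 stroke→Sf2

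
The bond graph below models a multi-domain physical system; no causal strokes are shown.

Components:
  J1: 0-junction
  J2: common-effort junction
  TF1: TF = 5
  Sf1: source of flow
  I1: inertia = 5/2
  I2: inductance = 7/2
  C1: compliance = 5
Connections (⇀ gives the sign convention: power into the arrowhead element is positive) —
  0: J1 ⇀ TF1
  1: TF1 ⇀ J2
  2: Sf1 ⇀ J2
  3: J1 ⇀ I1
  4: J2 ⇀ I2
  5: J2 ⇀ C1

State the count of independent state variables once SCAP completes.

bond 2 →Sf1  (Sf1 fixes flow; stroke at Sf1)
bond 3 →I1  (I1 integral (f out))
bond 0 →J1  (J1: last free bond brings effort in)
bond 1 →TF1  (TF1: transformer flips bond 0)
bond 4 →I2  (I2 integral (f out))
bond 5 →J2  (J2 needs exactly one e-in)

3  (C1, I1, I2 all integral)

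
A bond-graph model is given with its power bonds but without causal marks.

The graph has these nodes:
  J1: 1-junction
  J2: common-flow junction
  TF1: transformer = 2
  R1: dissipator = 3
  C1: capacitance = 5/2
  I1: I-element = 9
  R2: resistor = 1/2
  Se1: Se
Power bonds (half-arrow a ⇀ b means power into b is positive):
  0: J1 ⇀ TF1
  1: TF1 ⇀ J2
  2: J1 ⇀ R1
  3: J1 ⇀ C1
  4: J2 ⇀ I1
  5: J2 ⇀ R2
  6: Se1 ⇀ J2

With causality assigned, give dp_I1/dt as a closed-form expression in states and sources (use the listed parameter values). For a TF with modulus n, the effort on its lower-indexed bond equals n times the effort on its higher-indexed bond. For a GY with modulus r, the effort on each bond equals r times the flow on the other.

bond 6 →J2  (Se1 fixes effort; stroke away)
bond 3 →J1  (prefer integral on C1)
bond 4 →I1  (I1 integral (f out))
bond 1 →J2  (J2 flow already set via bond 4)
bond 5 →J2  (common-f at J2 fixed by 4)
bond 0 →TF1  (TF TF1: opposite of bond 1)
bond 2 →J1  (1-jn J1 has f-setter on 0)

dp_I1/dt = E_Se1 - 5*p_I1/36 - q_C1/5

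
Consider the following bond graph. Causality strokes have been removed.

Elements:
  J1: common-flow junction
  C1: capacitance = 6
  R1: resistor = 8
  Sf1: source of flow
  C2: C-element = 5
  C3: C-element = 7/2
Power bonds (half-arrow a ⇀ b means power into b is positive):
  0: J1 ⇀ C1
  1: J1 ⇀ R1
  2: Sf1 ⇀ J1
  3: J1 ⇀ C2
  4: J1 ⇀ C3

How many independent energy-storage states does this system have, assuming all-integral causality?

β2 stroke at Sf1  (Sf1 fixes flow; stroke at Sf1)
β0 stroke at J1  (J1: bond 2 brought flow, rest push out)
β1 stroke at J1  (J1: bond 2 brought flow, rest push out)
β3 stroke at J1  (J1: bond 2 brought flow, rest push out)
β4 stroke at J1  (1-jn J1 has f-setter on 2)

3  (C1, C2, C3 all integral)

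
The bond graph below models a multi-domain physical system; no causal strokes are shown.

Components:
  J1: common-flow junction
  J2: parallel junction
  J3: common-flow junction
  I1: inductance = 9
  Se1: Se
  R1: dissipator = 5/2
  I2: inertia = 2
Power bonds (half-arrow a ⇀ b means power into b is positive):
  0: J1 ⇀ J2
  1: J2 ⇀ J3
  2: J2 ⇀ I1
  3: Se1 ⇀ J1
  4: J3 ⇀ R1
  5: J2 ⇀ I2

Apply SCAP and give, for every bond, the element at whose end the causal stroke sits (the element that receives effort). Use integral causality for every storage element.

bond 3 →J1  (Se1: effort source, stroke at far end)
bond 0 →J2  (closing 1-jn rule on J1)
bond 1 →J3  (J2: bond 0 brought effort, rest push out)
bond 2 →I1  (J2: bond 0 brought effort, rest push out)
bond 5 →I2  (0-jn J2 has e-setter on 0)
bond 4 →R1  (J3 needs exactly one f-in)

β0 →J2
β1 →J3
β2 →I1
β3 →J1
β4 →R1
β5 →I2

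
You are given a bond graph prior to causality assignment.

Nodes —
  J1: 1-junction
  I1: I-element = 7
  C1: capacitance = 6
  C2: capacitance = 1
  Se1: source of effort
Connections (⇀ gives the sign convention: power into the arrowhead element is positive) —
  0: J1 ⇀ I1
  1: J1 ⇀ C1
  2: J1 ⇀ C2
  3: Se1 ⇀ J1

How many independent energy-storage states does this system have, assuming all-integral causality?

3  (C1, C2, I1 all integral)

bond 3 stroke at J1  (Se1 fixes effort; stroke away)
bond 0 stroke at I1  (I1: I, integral causality)
bond 1 stroke at J1  (J1: bond 0 brought flow, rest push out)
bond 2 stroke at J1  (J1: bond 0 brought flow, rest push out)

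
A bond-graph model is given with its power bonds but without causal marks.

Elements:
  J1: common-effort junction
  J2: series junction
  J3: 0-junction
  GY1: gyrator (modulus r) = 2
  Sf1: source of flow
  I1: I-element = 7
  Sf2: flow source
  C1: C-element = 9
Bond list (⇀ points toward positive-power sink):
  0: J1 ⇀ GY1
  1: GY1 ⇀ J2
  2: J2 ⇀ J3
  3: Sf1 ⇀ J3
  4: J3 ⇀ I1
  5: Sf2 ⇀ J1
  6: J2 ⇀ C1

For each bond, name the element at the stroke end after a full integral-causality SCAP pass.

b3 →Sf1  (Sf1 (Sf) sets flow on bond)
b5 →Sf2  (source Sf2 imposes f)
b0 →J1  (J1: last free bond brings effort in)
b1 →J2  (GY GY1: same side as bond 0)
b4 →I1  (I1 outputs flow p/I1)
b2 →J3  (J3: last free bond brings effort in)
b6 →J2  (1-jn J2 has f-setter on 2)

bond 0 |J1
bond 1 |J2
bond 2 |J3
bond 3 |Sf1
bond 4 |I1
bond 5 |Sf2
bond 6 |J2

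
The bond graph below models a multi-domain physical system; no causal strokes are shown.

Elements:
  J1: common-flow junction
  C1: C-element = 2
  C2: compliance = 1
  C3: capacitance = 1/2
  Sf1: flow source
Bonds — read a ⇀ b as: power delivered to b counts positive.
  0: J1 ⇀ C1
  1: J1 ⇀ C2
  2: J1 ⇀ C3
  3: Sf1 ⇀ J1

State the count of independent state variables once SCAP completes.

3  (C1, C2, C3 all integral)

bond 3 stroke at Sf1  (Sf1 (Sf) sets flow on bond)
bond 0 stroke at J1  (J1: bond 3 brought flow, rest push out)
bond 1 stroke at J1  (J1: bond 3 brought flow, rest push out)
bond 2 stroke at J1  (1-jn J1 has f-setter on 3)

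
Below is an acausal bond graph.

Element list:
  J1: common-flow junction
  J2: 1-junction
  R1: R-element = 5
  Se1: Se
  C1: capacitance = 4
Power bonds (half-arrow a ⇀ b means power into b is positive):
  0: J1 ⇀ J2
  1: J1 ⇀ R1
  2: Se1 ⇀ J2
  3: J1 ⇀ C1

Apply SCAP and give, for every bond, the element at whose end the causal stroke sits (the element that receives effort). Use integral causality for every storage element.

bond 2 stroke→J2  (Se1: effort source, stroke at far end)
bond 0 stroke→J1  (J2 needs exactly one f-in)
bond 3 stroke→J1  (C1: C, integral causality)
bond 1 stroke→R1  (only one flow-in slot at J1)

b0 stroke→J1
b1 stroke→R1
b2 stroke→J2
b3 stroke→J1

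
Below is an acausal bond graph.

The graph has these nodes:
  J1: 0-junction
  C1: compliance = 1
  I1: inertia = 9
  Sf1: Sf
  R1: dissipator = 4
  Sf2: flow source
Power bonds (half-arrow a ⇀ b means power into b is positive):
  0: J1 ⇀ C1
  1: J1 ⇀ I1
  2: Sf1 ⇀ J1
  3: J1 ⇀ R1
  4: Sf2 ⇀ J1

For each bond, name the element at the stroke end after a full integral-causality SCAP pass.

bond 0 stroke→J1
bond 1 stroke→I1
bond 2 stroke→Sf1
bond 3 stroke→R1
bond 4 stroke→Sf2

bond 2 stroke→Sf1  (source Sf1 imposes f)
bond 4 stroke→Sf2  (Sf2 (Sf) sets flow on bond)
bond 0 stroke→J1  (C1 integral (e out))
bond 1 stroke→I1  (J1 effort already set via bond 0)
bond 3 stroke→R1  (0-jn J1 has e-setter on 0)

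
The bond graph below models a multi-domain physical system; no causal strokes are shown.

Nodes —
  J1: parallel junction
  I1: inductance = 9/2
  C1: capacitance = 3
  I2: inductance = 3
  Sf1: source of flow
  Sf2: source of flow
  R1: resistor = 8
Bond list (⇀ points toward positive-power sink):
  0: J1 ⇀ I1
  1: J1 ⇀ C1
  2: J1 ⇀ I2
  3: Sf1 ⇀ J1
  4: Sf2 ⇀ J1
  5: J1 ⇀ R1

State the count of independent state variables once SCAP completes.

3  (C1, I1, I2 all integral)

β3 |Sf1  (Sf1 (Sf) sets flow on bond)
β4 |Sf2  (Sf2 (Sf) sets flow on bond)
β0 |I1  (I1 integral (f out))
β1 |J1  (C1 integral (e out))
β2 |I2  (J1: bond 1 brought effort, rest push out)
β5 |R1  (J1: bond 1 brought effort, rest push out)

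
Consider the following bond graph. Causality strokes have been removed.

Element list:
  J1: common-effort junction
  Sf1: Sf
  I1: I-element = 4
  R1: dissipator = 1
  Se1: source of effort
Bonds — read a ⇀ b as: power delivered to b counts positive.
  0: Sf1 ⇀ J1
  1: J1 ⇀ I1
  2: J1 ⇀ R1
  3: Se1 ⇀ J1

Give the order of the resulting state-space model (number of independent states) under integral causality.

1  (I1 all integral)

bond 0 |Sf1  (Sf1: flow source, stroke at near end)
bond 3 |J1  (Se1 (Se) sets effort on bond)
bond 1 |I1  (J1: bond 3 brought effort, rest push out)
bond 2 |R1  (common-e at J1 fixed by 3)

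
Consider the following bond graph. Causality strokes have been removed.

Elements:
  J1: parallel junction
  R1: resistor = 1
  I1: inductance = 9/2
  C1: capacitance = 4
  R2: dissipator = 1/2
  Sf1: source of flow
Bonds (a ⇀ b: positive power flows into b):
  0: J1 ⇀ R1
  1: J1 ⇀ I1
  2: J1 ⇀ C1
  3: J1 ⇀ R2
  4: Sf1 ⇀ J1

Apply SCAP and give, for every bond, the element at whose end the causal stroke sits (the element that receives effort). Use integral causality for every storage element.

b0 stroke→R1
b1 stroke→I1
b2 stroke→J1
b3 stroke→R2
b4 stroke→Sf1

#4 stroke at Sf1  (Sf1: flow source, stroke at near end)
#1 stroke at I1  (I1: I, integral causality)
#2 stroke at J1  (C1: C, integral causality)
#0 stroke at R1  (J1 effort already set via bond 2)
#3 stroke at R2  (0-jn J1 has e-setter on 2)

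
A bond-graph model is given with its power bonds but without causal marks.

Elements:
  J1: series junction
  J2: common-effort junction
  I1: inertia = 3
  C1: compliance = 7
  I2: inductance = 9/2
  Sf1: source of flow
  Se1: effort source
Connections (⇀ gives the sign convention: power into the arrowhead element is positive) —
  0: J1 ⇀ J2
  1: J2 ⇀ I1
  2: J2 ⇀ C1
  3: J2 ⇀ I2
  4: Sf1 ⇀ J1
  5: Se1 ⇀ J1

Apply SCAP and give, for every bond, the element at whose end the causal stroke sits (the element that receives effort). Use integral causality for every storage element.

#0 stroke→J1
#1 stroke→I1
#2 stroke→J2
#3 stroke→I2
#4 stroke→Sf1
#5 stroke→J1

b4 |Sf1  (Sf1 (Sf) sets flow on bond)
b5 |J1  (source Se1 imposes e)
b0 |J1  (1-jn J1 has f-setter on 4)
b1 |I1  (I1 integral (f out))
b2 |J2  (C1: C, integral causality)
b3 |I2  (J2: bond 2 brought effort, rest push out)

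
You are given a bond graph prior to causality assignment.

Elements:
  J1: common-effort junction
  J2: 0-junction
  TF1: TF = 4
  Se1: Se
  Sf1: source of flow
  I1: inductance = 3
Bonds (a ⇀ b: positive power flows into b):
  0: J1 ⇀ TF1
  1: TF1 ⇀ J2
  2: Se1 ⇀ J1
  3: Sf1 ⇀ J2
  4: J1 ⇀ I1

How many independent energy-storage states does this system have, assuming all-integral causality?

bond 2 stroke→J1  (Se1 (Se) sets effort on bond)
bond 3 stroke→Sf1  (Sf1 (Sf) sets flow on bond)
bond 0 stroke→TF1  (0-jn J1 has e-setter on 2)
bond 4 stroke→I1  (J1 effort already set via bond 2)
bond 1 stroke→J2  (J2 needs exactly one e-in)

1  (I1 all integral)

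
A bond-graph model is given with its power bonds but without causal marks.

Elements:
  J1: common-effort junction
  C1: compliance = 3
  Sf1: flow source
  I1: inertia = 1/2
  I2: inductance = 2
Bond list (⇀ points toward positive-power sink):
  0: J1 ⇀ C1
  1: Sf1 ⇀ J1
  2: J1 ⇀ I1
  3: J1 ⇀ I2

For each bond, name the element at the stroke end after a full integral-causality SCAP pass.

β1 stroke→Sf1  (Sf1 (Sf) sets flow on bond)
β0 stroke→J1  (C1 outputs effort q/C1)
β2 stroke→I1  (common-e at J1 fixed by 0)
β3 stroke→I2  (common-e at J1 fixed by 0)

b0 stroke→J1
b1 stroke→Sf1
b2 stroke→I1
b3 stroke→I2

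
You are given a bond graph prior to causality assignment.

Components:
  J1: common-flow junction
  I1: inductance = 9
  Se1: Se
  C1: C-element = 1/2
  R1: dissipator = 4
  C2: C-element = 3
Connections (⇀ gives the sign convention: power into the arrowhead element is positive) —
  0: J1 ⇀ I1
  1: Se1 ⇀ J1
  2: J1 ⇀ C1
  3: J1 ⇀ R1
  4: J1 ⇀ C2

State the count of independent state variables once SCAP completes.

b1 stroke at J1  (Se1 (Se) sets effort on bond)
b0 stroke at I1  (I1 integral (f out))
b2 stroke at J1  (1-jn J1 has f-setter on 0)
b3 stroke at J1  (J1 flow already set via bond 0)
b4 stroke at J1  (common-f at J1 fixed by 0)

3  (C1, C2, I1 all integral)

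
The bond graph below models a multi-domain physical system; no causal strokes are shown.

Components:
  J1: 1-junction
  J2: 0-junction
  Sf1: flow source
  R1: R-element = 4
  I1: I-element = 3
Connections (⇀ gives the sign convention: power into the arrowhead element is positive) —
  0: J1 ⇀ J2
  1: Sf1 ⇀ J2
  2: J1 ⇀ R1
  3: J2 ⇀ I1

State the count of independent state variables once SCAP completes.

β1 |Sf1  (Sf1: flow source, stroke at near end)
β3 |I1  (prefer integral on I1)
β0 |J2  (only one effort-in slot at J2)
β2 |J1  (common-f at J1 fixed by 0)

1  (I1 all integral)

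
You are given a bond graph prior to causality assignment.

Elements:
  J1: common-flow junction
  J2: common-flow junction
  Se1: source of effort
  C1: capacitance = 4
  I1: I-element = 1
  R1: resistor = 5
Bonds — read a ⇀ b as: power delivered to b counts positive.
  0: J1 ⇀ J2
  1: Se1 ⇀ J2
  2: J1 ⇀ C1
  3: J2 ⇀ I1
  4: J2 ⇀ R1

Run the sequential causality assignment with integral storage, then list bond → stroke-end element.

b1 →J2  (Se1: effort source, stroke at far end)
b2 →J1  (C1 outputs effort q/C1)
b0 →J2  (J1: last free bond brings flow in)
b3 →I1  (prefer integral on I1)
b4 →J2  (1-jn J2 has f-setter on 3)

#0 →J2
#1 →J2
#2 →J1
#3 →I1
#4 →J2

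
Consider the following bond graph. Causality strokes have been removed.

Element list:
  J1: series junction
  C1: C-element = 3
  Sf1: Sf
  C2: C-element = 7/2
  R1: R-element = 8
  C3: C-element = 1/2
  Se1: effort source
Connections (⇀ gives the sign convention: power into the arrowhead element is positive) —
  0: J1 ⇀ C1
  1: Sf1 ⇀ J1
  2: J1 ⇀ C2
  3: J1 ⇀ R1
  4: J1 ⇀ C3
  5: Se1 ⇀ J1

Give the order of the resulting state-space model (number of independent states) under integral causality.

3  (C1, C2, C3 all integral)

β1 →Sf1  (Sf1: flow source, stroke at near end)
β5 →J1  (Se1 (Se) sets effort on bond)
β0 →J1  (J1: bond 1 brought flow, rest push out)
β2 →J1  (common-f at J1 fixed by 1)
β3 →J1  (J1: bond 1 brought flow, rest push out)
β4 →J1  (J1: bond 1 brought flow, rest push out)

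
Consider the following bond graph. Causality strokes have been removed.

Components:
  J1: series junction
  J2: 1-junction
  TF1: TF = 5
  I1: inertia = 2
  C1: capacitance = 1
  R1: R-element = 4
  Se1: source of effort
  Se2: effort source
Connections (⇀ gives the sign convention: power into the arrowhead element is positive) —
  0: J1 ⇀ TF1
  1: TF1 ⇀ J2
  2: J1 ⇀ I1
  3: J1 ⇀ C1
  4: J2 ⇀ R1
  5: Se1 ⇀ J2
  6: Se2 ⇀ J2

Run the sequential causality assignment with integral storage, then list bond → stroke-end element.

bond 5 stroke at J2  (source Se1 imposes e)
bond 6 stroke at J2  (Se2: effort source, stroke at far end)
bond 2 stroke at I1  (I1: I, integral causality)
bond 0 stroke at J1  (common-f at J1 fixed by 2)
bond 3 stroke at J1  (J1 flow already set via bond 2)
bond 1 stroke at TF1  (TF1 one-in-one-out from 0)
bond 4 stroke at J2  (J2: bond 1 brought flow, rest push out)

bond 0 →J1
bond 1 →TF1
bond 2 →I1
bond 3 →J1
bond 4 →J2
bond 5 →J2
bond 6 →J2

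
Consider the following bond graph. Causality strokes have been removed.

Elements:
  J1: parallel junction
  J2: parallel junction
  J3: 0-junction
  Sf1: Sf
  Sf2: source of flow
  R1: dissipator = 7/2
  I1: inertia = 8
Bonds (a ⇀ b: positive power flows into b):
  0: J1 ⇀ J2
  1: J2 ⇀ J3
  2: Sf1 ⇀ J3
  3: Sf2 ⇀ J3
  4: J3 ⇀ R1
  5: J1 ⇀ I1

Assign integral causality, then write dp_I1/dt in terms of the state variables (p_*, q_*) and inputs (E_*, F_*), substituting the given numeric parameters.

#2 |Sf1  (source Sf1 imposes f)
#3 |Sf2  (Sf2 (Sf) sets flow on bond)
#5 |I1  (I1 integral (f out))
#0 |J1  (only one effort-in slot at J1)
#1 |J2  (J2 needs exactly one e-in)
#4 |J3  (J3 needs exactly one e-in)

dp_I1/dt = 7*F_Sf1/2 + 7*F_Sf2/2 - 7*p_I1/16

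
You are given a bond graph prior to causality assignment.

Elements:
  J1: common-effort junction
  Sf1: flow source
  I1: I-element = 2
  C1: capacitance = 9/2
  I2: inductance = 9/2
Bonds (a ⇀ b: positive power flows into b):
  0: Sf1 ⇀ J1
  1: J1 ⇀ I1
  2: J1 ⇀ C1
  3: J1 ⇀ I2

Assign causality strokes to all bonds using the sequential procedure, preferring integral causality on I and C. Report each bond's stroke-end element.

bond 0 →Sf1
bond 1 →I1
bond 2 →J1
bond 3 →I2

#0 stroke→Sf1  (Sf1: flow source, stroke at near end)
#1 stroke→I1  (prefer integral on I1)
#2 stroke→J1  (prefer integral on C1)
#3 stroke→I2  (J1: bond 2 brought effort, rest push out)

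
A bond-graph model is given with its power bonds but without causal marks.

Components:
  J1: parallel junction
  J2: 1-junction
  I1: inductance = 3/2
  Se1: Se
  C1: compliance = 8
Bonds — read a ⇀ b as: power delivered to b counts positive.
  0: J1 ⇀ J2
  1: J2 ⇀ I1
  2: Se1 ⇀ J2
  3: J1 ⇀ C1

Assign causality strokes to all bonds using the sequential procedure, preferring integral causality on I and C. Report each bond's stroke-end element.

b2 stroke→J2  (Se1 fixes effort; stroke away)
b1 stroke→I1  (I1: I, integral causality)
b0 stroke→J2  (J2 flow already set via bond 1)
b3 stroke→J1  (J1: last free bond brings effort in)

#0 stroke→J2
#1 stroke→I1
#2 stroke→J2
#3 stroke→J1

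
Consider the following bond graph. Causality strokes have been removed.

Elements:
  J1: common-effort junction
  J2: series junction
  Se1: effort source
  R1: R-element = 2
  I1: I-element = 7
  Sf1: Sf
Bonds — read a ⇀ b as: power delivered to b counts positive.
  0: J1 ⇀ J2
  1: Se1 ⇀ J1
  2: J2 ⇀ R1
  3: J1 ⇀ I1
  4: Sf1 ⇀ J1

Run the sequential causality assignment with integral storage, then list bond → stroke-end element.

#1 →J1  (source Se1 imposes e)
#4 →Sf1  (source Sf1 imposes f)
#0 →J2  (J1: bond 1 brought effort, rest push out)
#3 →I1  (0-jn J1 has e-setter on 1)
#2 →R1  (J2 needs exactly one f-in)

#0 stroke at J2
#1 stroke at J1
#2 stroke at R1
#3 stroke at I1
#4 stroke at Sf1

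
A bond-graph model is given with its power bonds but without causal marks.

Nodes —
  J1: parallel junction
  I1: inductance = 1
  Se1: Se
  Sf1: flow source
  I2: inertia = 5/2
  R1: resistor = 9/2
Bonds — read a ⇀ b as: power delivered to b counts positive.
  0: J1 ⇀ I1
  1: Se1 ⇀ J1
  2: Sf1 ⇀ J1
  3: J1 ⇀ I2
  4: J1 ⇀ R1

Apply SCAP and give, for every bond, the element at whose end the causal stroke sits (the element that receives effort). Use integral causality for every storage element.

b0 →I1
b1 →J1
b2 →Sf1
b3 →I2
b4 →R1

#1 →J1  (Se1: effort source, stroke at far end)
#2 →Sf1  (Sf1 fixes flow; stroke at Sf1)
#0 →I1  (common-e at J1 fixed by 1)
#3 →I2  (0-jn J1 has e-setter on 1)
#4 →R1  (0-jn J1 has e-setter on 1)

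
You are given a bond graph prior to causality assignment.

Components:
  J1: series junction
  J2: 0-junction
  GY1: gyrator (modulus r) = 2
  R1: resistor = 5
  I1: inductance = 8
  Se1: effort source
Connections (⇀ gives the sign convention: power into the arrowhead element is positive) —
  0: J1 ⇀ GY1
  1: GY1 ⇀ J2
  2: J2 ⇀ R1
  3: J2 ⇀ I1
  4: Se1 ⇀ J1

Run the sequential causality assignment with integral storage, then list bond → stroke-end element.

b0 →GY1
b1 →GY1
b2 →J2
b3 →I1
b4 →J1

#4 stroke→J1  (Se1 fixes effort; stroke away)
#0 stroke→GY1  (J1 needs exactly one f-in)
#1 stroke→GY1  (through GY1, causality inverts; strokes same side of GY1)
#3 stroke→I1  (prefer integral on I1)
#2 stroke→J2  (J2: last free bond brings effort in)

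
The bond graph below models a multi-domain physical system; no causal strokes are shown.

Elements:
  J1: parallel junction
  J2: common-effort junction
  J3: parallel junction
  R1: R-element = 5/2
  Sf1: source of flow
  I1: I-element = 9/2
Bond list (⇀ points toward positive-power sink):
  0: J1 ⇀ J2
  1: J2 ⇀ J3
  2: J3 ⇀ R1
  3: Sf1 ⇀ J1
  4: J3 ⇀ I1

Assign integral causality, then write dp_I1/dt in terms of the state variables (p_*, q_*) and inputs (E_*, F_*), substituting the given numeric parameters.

#3 |Sf1  (Sf1 (Sf) sets flow on bond)
#0 |J1  (J1: last free bond brings effort in)
#1 |J2  (J2: last free bond brings effort in)
#4 |I1  (I1: I, integral causality)
#2 |J3  (J3 needs exactly one e-in)

dp_I1/dt = 5*F_Sf1/2 - 5*p_I1/9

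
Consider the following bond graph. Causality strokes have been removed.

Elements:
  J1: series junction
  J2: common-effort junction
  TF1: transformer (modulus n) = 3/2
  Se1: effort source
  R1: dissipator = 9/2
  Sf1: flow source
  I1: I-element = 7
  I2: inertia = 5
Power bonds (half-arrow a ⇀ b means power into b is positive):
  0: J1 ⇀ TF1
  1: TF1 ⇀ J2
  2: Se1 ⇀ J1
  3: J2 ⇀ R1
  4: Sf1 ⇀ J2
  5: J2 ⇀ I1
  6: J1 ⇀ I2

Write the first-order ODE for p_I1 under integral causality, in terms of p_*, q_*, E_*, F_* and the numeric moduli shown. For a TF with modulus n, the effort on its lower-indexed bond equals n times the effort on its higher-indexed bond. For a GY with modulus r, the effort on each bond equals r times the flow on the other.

b2 →J1  (Se1 (Se) sets effort on bond)
b4 →Sf1  (Sf1 fixes flow; stroke at Sf1)
b5 →I1  (I1 integral (f out))
b6 →I2  (prefer integral on I2)
b0 →J1  (J1 flow already set via bond 6)
b1 →TF1  (through TF1, causality passes straight; one stroke at TF1)
b3 →J2  (J2 needs exactly one e-in)

dp_I1/dt = 9*F_Sf1/2 - 9*p_I1/14 + 27*p_I2/20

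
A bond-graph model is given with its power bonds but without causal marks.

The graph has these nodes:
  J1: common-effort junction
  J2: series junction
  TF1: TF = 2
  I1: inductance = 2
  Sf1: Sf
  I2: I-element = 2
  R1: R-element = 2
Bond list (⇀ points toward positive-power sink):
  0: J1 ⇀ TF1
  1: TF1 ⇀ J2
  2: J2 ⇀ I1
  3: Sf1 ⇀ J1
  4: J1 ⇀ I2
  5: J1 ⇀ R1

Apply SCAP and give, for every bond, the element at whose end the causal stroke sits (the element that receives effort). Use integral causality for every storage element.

#0 stroke at TF1
#1 stroke at J2
#2 stroke at I1
#3 stroke at Sf1
#4 stroke at I2
#5 stroke at J1

β3 |Sf1  (source Sf1 imposes f)
β2 |I1  (I1 outputs flow p/I1)
β1 |J2  (common-f at J2 fixed by 2)
β0 |TF1  (TF TF1: opposite of bond 1)
β4 |I2  (I2 integral (f out))
β5 |J1  (closing 0-jn rule on J1)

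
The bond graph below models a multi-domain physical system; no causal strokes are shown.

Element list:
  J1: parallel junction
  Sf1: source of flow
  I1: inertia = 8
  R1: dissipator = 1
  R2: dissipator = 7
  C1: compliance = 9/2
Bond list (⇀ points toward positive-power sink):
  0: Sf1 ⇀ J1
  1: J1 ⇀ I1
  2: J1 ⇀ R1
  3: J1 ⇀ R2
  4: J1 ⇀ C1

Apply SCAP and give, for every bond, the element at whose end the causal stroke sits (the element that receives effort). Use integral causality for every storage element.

bond 0 →Sf1  (source Sf1 imposes f)
bond 1 →I1  (I1 integral (f out))
bond 4 →J1  (C1: C, integral causality)
bond 2 →R1  (common-e at J1 fixed by 4)
bond 3 →R2  (common-e at J1 fixed by 4)

bond 0 |Sf1
bond 1 |I1
bond 2 |R1
bond 3 |R2
bond 4 |J1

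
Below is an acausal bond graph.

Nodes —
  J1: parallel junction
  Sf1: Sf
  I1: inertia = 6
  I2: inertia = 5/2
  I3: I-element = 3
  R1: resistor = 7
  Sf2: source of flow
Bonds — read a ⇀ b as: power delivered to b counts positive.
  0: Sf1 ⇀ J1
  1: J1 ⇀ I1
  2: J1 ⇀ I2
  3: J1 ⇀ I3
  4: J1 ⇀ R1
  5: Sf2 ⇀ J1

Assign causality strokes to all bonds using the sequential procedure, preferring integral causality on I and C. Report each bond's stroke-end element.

#0 →Sf1
#1 →I1
#2 →I2
#3 →I3
#4 →J1
#5 →Sf2

β0 stroke at Sf1  (source Sf1 imposes f)
β5 stroke at Sf2  (Sf2 fixes flow; stroke at Sf2)
β1 stroke at I1  (prefer integral on I1)
β2 stroke at I2  (I2: I, integral causality)
β3 stroke at I3  (I3: I, integral causality)
β4 stroke at J1  (only one effort-in slot at J1)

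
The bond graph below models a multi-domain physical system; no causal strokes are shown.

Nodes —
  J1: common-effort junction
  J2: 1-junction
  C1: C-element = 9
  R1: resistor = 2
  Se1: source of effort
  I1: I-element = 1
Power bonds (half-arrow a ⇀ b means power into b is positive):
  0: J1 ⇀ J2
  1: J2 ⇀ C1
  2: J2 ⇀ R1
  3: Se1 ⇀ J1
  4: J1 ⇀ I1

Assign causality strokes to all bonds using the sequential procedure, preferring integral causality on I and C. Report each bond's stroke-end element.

β3 stroke at J1  (source Se1 imposes e)
β0 stroke at J2  (common-e at J1 fixed by 3)
β4 stroke at I1  (J1 effort already set via bond 3)
β1 stroke at J2  (C1 outputs effort q/C1)
β2 stroke at R1  (closing 1-jn rule on J2)

#0 stroke→J2
#1 stroke→J2
#2 stroke→R1
#3 stroke→J1
#4 stroke→I1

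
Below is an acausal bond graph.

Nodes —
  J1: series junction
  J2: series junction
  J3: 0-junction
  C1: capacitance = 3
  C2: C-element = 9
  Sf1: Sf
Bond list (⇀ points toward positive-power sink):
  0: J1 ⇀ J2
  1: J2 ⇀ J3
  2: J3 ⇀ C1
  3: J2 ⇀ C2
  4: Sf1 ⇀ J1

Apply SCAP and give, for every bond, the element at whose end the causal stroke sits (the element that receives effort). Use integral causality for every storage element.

#0 →J1
#1 →J2
#2 →J3
#3 →J2
#4 →Sf1

bond 4 →Sf1  (Sf1: flow source, stroke at near end)
bond 0 →J1  (J1: bond 4 brought flow, rest push out)
bond 1 →J2  (1-jn J2 has f-setter on 0)
bond 3 →J2  (J2 flow already set via bond 0)
bond 2 →J3  (only one effort-in slot at J3)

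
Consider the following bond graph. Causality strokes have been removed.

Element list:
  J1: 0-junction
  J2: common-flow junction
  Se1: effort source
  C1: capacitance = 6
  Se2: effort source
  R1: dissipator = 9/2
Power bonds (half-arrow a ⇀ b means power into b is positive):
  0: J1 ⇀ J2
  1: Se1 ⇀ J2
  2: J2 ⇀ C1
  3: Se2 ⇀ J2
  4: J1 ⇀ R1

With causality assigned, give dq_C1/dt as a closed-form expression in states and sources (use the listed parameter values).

bond 1 stroke→J2  (Se1: effort source, stroke at far end)
bond 3 stroke→J2  (source Se2 imposes e)
bond 2 stroke→J2  (C1 integral (e out))
bond 0 stroke→J1  (only one flow-in slot at J2)
bond 4 stroke→R1  (J1: bond 0 brought effort, rest push out)

dq_C1/dt = 2*E_Se1/9 + 2*E_Se2/9 - q_C1/27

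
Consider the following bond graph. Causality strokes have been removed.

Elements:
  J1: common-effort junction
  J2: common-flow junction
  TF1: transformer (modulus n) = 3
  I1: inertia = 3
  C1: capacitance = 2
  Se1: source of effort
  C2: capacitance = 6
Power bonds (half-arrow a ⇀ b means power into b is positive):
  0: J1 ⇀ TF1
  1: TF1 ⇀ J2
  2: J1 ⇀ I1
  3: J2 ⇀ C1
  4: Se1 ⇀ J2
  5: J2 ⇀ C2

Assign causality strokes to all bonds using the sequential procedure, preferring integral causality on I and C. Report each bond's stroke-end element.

β4 →J2  (Se1: effort source, stroke at far end)
β2 →I1  (prefer integral on I1)
β0 →J1  (J1 needs exactly one e-in)
β1 →TF1  (TF TF1: opposite of bond 0)
β3 →J2  (J2: bond 1 brought flow, rest push out)
β5 →J2  (common-f at J2 fixed by 1)

bond 0 →J1
bond 1 →TF1
bond 2 →I1
bond 3 →J2
bond 4 →J2
bond 5 →J2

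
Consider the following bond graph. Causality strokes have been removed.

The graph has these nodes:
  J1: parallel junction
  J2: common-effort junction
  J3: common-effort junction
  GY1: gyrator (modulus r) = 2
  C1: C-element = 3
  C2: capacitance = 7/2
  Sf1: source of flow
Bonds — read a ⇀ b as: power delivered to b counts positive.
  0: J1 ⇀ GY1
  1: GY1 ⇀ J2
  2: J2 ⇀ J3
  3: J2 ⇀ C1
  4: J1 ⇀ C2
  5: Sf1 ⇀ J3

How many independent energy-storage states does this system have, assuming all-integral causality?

bond 5 →Sf1  (source Sf1 imposes f)
bond 2 →J3  (closing 0-jn rule on J3)
bond 3 →J2  (C1: C, integral causality)
bond 1 →GY1  (0-jn J2 has e-setter on 3)
bond 0 →GY1  (GY1: gyrator matches bond 1)
bond 4 →J1  (closing 0-jn rule on J1)

2  (C1, C2 all integral)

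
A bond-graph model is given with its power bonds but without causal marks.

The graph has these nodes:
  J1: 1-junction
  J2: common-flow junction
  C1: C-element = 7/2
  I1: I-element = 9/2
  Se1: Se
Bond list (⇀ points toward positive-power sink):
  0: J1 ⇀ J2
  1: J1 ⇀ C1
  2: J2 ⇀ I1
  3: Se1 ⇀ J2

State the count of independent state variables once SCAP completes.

2  (C1, I1 all integral)

b3 stroke→J2  (Se1 (Se) sets effort on bond)
b1 stroke→J1  (C1 outputs effort q/C1)
b0 stroke→J2  (J1: last free bond brings flow in)
b2 stroke→I1  (closing 1-jn rule on J2)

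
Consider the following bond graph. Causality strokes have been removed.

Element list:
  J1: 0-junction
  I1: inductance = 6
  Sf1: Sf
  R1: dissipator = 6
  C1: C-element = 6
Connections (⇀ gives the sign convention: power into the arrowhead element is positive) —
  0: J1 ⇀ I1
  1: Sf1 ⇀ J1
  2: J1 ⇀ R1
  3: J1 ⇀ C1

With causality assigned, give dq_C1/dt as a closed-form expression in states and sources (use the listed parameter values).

dq_C1/dt = F_Sf1 - p_I1/6 - q_C1/36

b1 stroke at Sf1  (Sf1: flow source, stroke at near end)
b0 stroke at I1  (I1 integral (f out))
b3 stroke at J1  (prefer integral on C1)
b2 stroke at R1  (J1: bond 3 brought effort, rest push out)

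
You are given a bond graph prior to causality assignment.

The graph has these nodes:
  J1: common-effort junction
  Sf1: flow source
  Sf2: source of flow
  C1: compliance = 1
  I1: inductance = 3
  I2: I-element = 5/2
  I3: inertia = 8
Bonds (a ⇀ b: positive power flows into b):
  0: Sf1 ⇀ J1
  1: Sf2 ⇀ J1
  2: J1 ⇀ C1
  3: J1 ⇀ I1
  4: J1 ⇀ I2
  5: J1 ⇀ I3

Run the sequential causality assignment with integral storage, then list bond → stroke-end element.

#0 stroke at Sf1
#1 stroke at Sf2
#2 stroke at J1
#3 stroke at I1
#4 stroke at I2
#5 stroke at I3

β0 stroke at Sf1  (Sf1 fixes flow; stroke at Sf1)
β1 stroke at Sf2  (Sf2 fixes flow; stroke at Sf2)
β2 stroke at J1  (C1: C, integral causality)
β3 stroke at I1  (common-e at J1 fixed by 2)
β4 stroke at I2  (0-jn J1 has e-setter on 2)
β5 stroke at I3  (0-jn J1 has e-setter on 2)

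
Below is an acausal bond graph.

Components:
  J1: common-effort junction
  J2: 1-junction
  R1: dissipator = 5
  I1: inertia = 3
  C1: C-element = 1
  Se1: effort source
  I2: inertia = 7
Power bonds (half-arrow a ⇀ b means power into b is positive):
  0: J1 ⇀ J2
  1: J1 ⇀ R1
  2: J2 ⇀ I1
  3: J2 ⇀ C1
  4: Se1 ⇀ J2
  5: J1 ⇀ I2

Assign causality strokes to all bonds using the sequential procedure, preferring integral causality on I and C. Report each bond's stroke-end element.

β4 stroke→J2  (Se1: effort source, stroke at far end)
β2 stroke→I1  (I1 integral (f out))
β0 stroke→J2  (1-jn J2 has f-setter on 2)
β3 stroke→J2  (1-jn J2 has f-setter on 2)
β5 stroke→I2  (prefer integral on I2)
β1 stroke→J1  (J1: last free bond brings effort in)

b0 →J2
b1 →J1
b2 →I1
b3 →J2
b4 →J2
b5 →I2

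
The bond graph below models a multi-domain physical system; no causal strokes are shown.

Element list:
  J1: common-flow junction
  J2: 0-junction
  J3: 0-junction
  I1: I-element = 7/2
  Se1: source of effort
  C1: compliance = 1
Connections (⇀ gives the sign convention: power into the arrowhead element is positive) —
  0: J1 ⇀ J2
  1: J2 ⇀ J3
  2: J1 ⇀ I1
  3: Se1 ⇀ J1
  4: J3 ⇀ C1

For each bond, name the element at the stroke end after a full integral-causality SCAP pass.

#3 →J1  (source Se1 imposes e)
#2 →I1  (I1: I, integral causality)
#0 →J1  (1-jn J1 has f-setter on 2)
#1 →J2  (closing 0-jn rule on J2)
#4 →J3  (J3 needs exactly one e-in)

β0 stroke→J1
β1 stroke→J2
β2 stroke→I1
β3 stroke→J1
β4 stroke→J3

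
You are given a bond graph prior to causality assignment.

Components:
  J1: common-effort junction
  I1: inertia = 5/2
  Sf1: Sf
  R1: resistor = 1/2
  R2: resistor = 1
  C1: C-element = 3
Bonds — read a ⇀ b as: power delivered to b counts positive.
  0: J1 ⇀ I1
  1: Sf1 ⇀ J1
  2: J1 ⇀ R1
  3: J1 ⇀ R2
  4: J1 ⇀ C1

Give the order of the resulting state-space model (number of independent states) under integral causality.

2  (C1, I1 all integral)

#1 →Sf1  (source Sf1 imposes f)
#0 →I1  (I1 outputs flow p/I1)
#4 →J1  (C1: C, integral causality)
#2 →R1  (J1 effort already set via bond 4)
#3 →R2  (common-e at J1 fixed by 4)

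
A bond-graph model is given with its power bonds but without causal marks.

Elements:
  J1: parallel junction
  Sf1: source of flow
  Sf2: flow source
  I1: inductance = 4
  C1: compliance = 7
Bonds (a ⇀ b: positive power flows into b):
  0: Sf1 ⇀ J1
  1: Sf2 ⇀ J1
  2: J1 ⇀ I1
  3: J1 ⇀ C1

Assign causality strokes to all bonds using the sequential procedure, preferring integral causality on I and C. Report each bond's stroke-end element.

β0 stroke→Sf1
β1 stroke→Sf2
β2 stroke→I1
β3 stroke→J1

b0 stroke→Sf1  (Sf1: flow source, stroke at near end)
b1 stroke→Sf2  (Sf2 fixes flow; stroke at Sf2)
b2 stroke→I1  (I1: I, integral causality)
b3 stroke→J1  (J1: last free bond brings effort in)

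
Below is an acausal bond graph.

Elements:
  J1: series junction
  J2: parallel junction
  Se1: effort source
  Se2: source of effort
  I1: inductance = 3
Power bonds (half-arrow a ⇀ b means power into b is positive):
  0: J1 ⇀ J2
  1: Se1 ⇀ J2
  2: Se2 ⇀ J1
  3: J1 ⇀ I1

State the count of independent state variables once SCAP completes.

#1 |J2  (source Se1 imposes e)
#2 |J1  (Se2 fixes effort; stroke away)
#0 |J1  (J2: bond 1 brought effort, rest push out)
#3 |I1  (J1 needs exactly one f-in)

1  (I1 all integral)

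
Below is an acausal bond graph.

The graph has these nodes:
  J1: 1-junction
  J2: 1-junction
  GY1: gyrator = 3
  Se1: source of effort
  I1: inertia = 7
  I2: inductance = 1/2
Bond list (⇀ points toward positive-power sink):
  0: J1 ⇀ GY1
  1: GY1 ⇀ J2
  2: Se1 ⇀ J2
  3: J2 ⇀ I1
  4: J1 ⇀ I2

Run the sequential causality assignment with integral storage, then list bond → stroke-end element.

β0 stroke→J1
β1 stroke→J2
β2 stroke→J2
β3 stroke→I1
β4 stroke→I2

bond 2 |J2  (Se1 fixes effort; stroke away)
bond 3 |I1  (I1: I, integral causality)
bond 1 |J2  (J2 flow already set via bond 3)
bond 0 |J1  (GY1 both-in/both-out from 1)
bond 4 |I2  (J1: last free bond brings flow in)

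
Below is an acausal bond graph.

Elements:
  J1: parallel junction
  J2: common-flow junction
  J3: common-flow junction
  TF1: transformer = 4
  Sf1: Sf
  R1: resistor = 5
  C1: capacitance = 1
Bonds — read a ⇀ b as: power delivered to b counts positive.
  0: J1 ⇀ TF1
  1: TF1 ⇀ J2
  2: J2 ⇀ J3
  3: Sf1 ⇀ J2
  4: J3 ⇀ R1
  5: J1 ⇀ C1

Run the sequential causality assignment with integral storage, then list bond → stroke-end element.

#0 →TF1
#1 →J2
#2 →J2
#3 →Sf1
#4 →J3
#5 →J1

#3 stroke at Sf1  (Sf1 fixes flow; stroke at Sf1)
#1 stroke at J2  (J2: bond 3 brought flow, rest push out)
#2 stroke at J2  (1-jn J2 has f-setter on 3)
#4 stroke at J3  (J3 flow already set via bond 2)
#0 stroke at TF1  (TF TF1: opposite of bond 1)
#5 stroke at J1  (closing 0-jn rule on J1)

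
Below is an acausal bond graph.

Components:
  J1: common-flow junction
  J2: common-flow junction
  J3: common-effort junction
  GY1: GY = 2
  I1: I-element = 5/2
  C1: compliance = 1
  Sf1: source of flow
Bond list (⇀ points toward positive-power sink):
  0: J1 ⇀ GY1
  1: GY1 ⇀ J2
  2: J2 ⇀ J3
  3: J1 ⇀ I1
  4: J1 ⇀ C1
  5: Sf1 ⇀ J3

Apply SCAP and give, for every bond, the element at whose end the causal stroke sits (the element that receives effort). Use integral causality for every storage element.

bond 0 |J1
bond 1 |J2
bond 2 |J3
bond 3 |I1
bond 4 |J1
bond 5 |Sf1

b5 stroke→Sf1  (Sf1 fixes flow; stroke at Sf1)
b2 stroke→J3  (only one effort-in slot at J3)
b1 stroke→J2  (1-jn J2 has f-setter on 2)
b0 stroke→J1  (GY1 both-in/both-out from 1)
b3 stroke→I1  (prefer integral on I1)
b4 stroke→J1  (common-f at J1 fixed by 3)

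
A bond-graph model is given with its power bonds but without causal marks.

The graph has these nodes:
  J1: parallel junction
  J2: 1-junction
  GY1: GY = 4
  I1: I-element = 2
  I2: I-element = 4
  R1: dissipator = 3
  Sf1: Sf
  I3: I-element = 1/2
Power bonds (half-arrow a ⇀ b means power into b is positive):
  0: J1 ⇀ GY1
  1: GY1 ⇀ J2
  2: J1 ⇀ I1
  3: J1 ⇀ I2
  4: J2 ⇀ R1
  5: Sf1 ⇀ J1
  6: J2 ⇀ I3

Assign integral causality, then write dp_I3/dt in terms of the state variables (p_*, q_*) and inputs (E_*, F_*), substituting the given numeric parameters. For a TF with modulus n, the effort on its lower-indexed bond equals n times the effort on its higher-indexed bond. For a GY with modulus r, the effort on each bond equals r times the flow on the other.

dp_I3/dt = 4*F_Sf1 - 2*p_I1 - p_I2 - 6*p_I3

β5 stroke→Sf1  (Sf1 fixes flow; stroke at Sf1)
β2 stroke→I1  (I1 outputs flow p/I1)
β3 stroke→I2  (I2 outputs flow p/I2)
β0 stroke→J1  (J1 needs exactly one e-in)
β1 stroke→J2  (GY1: gyrator matches bond 0)
β6 stroke→I3  (I3: I, integral causality)
β4 stroke→J2  (J2: bond 6 brought flow, rest push out)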